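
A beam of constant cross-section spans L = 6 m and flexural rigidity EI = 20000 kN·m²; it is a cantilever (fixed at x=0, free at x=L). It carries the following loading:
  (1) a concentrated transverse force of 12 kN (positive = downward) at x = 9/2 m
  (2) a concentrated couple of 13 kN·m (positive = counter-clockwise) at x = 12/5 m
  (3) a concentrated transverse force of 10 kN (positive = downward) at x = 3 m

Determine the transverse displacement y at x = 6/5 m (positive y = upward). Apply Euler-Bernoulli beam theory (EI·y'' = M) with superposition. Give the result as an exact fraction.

Load 1 — point force P=12 kN at a=9/2 m (b=L-a=3/2):
  y_1 = -Px²(3a-x)/(6EI)  [x≤a] = -12·(6/5)²·(3·(9/2)-(6/5))/(6·20000) = -1107/625000 m
Load 2 — applied couple M₀=13 kN·m at a=12/5 m (b=L-a=18/5):
  y_2 = M₀x²/(2EI)  [x≤a] = 13·(6/5)²/(2·20000) = 117/250000 m
Load 3 — point force P=10 kN at a=3 m (b=L-a=3):
  y_3 = -Px²(3a-x)/(6EI)  [x≤a] = -10·(6/5)²·(3·3-(6/5))/(6·20000) = -117/125000 m
Superposition: y = Σ y_i = -2799/1250000 m ≈ -0.002239 m

y(6/5) = -2799/1250000 m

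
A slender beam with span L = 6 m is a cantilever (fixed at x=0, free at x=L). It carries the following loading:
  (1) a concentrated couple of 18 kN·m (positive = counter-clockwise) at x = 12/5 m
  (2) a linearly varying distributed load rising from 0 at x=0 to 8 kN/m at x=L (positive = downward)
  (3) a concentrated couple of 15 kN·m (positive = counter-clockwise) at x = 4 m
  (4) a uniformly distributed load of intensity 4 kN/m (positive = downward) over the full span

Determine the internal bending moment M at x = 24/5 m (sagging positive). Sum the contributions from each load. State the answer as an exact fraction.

Load 1 — applied couple M₀=18 kN·m at a=12/5 m (b=L-a=18/5):
  M_1 = 0  [x>a] = 0 kN·m
Load 2 — triangular load w₀=8 kN/m (0→w₀ over full span):
  M_2 = w₀Lx/2 - w₀L²/3 - w₀x³/(6L) = 8·6·(24/5)/2 - 8·6²/3 - 8·(24/5)³/(6·6) = -672/125 kN·m
Load 3 — applied couple M₀=15 kN·m at a=4 m (b=L-a=2):
  M_3 = 0  [x>a] = 0 kN·m
Load 4 — uniform load w=4 kN/m over full span:
  M_4 = -w(L-x)²/2 = -4·(6-(24/5))²/2 = -72/25 kN·m
Superposition: M = Σ M_i = -1032/125 kN·m ≈ -8.256000 kN·m

M(24/5) = -1032/125 kN·m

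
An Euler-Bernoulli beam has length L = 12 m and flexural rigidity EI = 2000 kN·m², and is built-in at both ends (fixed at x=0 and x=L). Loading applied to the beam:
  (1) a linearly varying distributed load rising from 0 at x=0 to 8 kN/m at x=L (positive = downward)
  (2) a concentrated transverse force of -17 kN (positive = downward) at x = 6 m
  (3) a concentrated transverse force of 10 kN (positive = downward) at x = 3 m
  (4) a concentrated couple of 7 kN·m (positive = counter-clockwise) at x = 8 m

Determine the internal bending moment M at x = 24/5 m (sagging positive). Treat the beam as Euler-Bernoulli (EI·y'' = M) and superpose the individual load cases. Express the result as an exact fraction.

Load 1 — triangular load w₀=8 kN/m (0→w₀ over full span):
  M_1 = 3w₀Lx/20 - w₀L²/30 - w₀x³/(6L) = 3·8·12·(24/5)/20 - 8·12²/30 - 8·(24/5)³/(6·12) = 2304/125 kN·m
Load 2 — point force P=-17 kN at a=6 m (b=L-a=6):
  M_2 = Pb²(3a+b)x/L³ - Pab²/L²  [x≤a] = (-17)·6²·(3·6+6)·(24/5)/12³ - (-17)·6·6²/12² = -153/10 kN·m
Load 3 — point force P=10 kN at a=3 m (b=L-a=9):
  M_3 = Pa²(a+3b)(L-x)/L³ - Pa²b/L²  [x>a] = 10·3²·(3+3·9)·(12-(24/5))/12³ - 10·3²·9/12² = 45/8 kN·m
Load 4 — applied couple M₀=7 kN·m at a=8 m (b=L-a=4):
  M_4 = R_Ax - M_A  [x≤a] with R_A=7/9, M_A=7/3 = (7/9)·(24/5) - (7/3) = 7/5 kN·m
Superposition: M = Σ M_i = 10157/1000 kN·m ≈ 10.157000 kN·m

M(24/5) = 10157/1000 kN·m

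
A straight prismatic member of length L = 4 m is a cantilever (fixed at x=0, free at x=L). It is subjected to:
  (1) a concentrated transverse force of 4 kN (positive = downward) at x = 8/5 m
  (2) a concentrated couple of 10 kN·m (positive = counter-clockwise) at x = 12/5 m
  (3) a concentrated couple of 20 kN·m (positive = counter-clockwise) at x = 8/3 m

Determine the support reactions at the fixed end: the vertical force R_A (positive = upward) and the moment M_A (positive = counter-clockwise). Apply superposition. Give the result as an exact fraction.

R_A = 4 kN, M_A = -118/5 kN·m

Load 1 — point force P=4 kN at a=8/5 m (b=L-a=12/5):
  R_A = P = 4 kN
  M_A = Pa = 4·(8/5) = 32/5 kN·m
Load 2 — applied couple M₀=10 kN·m at a=12/5 m (b=L-a=8/5):
  R_A = 0 kN
  M_A = -M₀ = -10 kN·m
Load 3 — applied couple M₀=20 kN·m at a=8/3 m (b=L-a=4/3):
  R_A = 0 kN
  M_A = -M₀ = -20 kN·m
Superposition: R_A = 4 kN, M_A = -118/5 kN·m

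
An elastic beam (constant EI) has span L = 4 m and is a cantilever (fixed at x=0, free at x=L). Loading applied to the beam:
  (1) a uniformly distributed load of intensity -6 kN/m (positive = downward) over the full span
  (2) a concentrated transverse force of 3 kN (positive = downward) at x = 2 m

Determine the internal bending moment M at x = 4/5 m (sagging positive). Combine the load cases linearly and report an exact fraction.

M(4/5) = 678/25 kN·m

Load 1 — uniform load w=-6 kN/m over full span:
  M_1 = -w(L-x)²/2 = -(-6)·(4-(4/5))²/2 = 768/25 kN·m
Load 2 — point force P=3 kN at a=2 m (b=L-a=2):
  M_2 = -P(a-x)  [x≤a] = -3·(2-(4/5)) = -18/5 kN·m
Superposition: M = Σ M_i = 678/25 kN·m ≈ 27.120000 kN·m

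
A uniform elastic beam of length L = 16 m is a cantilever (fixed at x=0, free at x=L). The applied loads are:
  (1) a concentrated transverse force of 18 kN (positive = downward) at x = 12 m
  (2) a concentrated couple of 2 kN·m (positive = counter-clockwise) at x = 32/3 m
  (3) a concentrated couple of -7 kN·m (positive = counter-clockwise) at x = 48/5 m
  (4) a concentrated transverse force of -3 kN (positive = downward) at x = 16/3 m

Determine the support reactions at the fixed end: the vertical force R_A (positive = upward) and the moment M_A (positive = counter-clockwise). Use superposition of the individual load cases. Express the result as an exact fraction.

R_A = 15 kN, M_A = 205 kN·m

Load 1 — point force P=18 kN at a=12 m (b=L-a=4):
  R_A = P = 18 kN
  M_A = Pa = 18·12 = 216 kN·m
Load 2 — applied couple M₀=2 kN·m at a=32/3 m (b=L-a=16/3):
  R_A = 0 kN
  M_A = -M₀ = -2 kN·m
Load 3 — applied couple M₀=-7 kN·m at a=48/5 m (b=L-a=32/5):
  R_A = 0 kN
  M_A = -M₀ = -(-7) = 7 kN·m
Load 4 — point force P=-3 kN at a=16/3 m (b=L-a=32/3):
  R_A = P = (-3) = -3 kN
  M_A = Pa = (-3)·(16/3) = -16 kN·m
Superposition: R_A = 15 kN, M_A = 205 kN·m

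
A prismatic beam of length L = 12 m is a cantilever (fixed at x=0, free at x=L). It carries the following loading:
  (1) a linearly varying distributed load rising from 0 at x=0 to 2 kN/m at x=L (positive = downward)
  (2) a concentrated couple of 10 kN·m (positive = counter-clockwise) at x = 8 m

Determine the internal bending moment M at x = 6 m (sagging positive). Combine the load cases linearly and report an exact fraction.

Load 1 — triangular load w₀=2 kN/m (0→w₀ over full span):
  M_1 = w₀Lx/2 - w₀L²/3 - w₀x³/(6L) = 2·12·6/2 - 2·12²/3 - 2·6³/(6·12) = -30 kN·m
Load 2 — applied couple M₀=10 kN·m at a=8 m (b=L-a=4):
  M_2 = M₀  [x≤a] = 10 = 10 kN·m
Superposition: M = Σ M_i = -20 kN·m ≈ -20.000000 kN·m

M(6) = -20 kN·m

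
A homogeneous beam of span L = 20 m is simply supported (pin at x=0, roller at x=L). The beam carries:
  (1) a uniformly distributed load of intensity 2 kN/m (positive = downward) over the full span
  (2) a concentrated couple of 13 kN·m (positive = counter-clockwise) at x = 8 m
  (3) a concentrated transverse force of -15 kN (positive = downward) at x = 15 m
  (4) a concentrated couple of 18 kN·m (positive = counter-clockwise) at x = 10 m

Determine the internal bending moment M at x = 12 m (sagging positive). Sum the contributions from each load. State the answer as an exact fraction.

Load 1 — uniform load w=2 kN/m over full span:
  M_1 = wx(L-x)/2 = 2·12·(20-12)/2 = 96 kN·m
Load 2 — applied couple M₀=13 kN·m at a=8 m (b=L-a=12):
  M_2 = M₀x/L - M₀  [x>a] = 13·12/20 - 13 = -26/5 kN·m
Load 3 — point force P=-15 kN at a=15 m (b=L-a=5):
  M_3 = Pbx/L  [x≤a] = (-15)·5·12/20 = -45 kN·m
Load 4 — applied couple M₀=18 kN·m at a=10 m (b=L-a=10):
  M_4 = M₀x/L - M₀  [x>a] = 18·12/20 - 18 = -36/5 kN·m
Superposition: M = Σ M_i = 193/5 kN·m ≈ 38.600000 kN·m

M(12) = 193/5 kN·m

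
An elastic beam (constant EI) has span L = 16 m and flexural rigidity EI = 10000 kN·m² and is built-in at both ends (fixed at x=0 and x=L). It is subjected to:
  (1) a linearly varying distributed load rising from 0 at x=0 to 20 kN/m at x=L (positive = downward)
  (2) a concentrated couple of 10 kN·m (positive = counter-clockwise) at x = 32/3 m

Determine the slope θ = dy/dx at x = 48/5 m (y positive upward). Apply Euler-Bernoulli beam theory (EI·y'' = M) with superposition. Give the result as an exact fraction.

Load 1 — triangular load w₀=20 kN/m (0→w₀ over full span):
  θ_1 = -w₀(2x(L-x)(L-2x)(x+2L)+x²(L-x)²)/(120LEI) = -20·(2·(48/5)·(16-(48/5))·(16-2·(48/5))·((48/5)+2·16)+(48/5)²·(16-(48/5))²)/(120·16·10000) = 1024/78125 rad
Load 2 — applied couple M₀=10 kN·m at a=32/3 m (b=L-a=16/3):
  θ_2 = (R_Ax²/2 - M_Ax)/EI  [x≤a] with R_A=5/6, M_A=10/3 = ((5/6)·(48/5)²/2 - (10/3)·(48/5))/10000 = 2/3125 rad
Superposition: θ = Σ θ_i = 1074/78125 rad ≈ 0.013747 rad

θ(48/5) = 1074/78125 rad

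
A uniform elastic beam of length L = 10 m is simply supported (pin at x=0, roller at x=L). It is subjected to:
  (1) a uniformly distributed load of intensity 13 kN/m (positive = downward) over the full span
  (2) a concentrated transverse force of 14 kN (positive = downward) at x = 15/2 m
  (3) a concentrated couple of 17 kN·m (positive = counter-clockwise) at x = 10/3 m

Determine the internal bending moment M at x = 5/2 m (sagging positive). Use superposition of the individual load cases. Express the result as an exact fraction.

M(5/2) = 1079/8 kN·m

Load 1 — uniform load w=13 kN/m over full span:
  M_1 = wx(L-x)/2 = 13·(5/2)·(10-(5/2))/2 = 975/8 kN·m
Load 2 — point force P=14 kN at a=15/2 m (b=L-a=5/2):
  M_2 = Pbx/L  [x≤a] = 14·(5/2)·(5/2)/10 = 35/4 kN·m
Load 3 — applied couple M₀=17 kN·m at a=10/3 m (b=L-a=20/3):
  M_3 = M₀x/L  [x≤a] = 17·(5/2)/10 = 17/4 kN·m
Superposition: M = Σ M_i = 1079/8 kN·m ≈ 134.875000 kN·m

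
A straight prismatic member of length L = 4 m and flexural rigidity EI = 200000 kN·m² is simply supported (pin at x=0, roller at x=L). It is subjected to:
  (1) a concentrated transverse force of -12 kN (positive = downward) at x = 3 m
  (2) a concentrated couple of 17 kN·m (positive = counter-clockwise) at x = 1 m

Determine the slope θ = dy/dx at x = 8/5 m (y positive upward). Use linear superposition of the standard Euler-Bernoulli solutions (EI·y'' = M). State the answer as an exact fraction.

θ(8/5) = 803/24000000 rad

Load 1 — point force P=-12 kN at a=3 m (b=L-a=1):
  θ_1 = -Pb(L²-b²-3x²)/(6LEI)  [x≤a] = -(-12)·1·(4²-1²-3·(8/5)²)/(6·4·200000) = 183/10000000 rad
Load 2 — applied couple M₀=17 kN·m at a=1 m (b=L-a=3):
  θ_2 = (M₀x²/(2L)-M₀(x-a)+C₁)/EI  [x>a] with C₁=M₀(3b²-L²)/(6L)=187/24 = (17·(8/5)²/(2·4)-17·((8/5)-1)+(187/24))/200000 = 1819/120000000 rad
Superposition: θ = Σ θ_i = 803/24000000 rad ≈ 0.000033 rad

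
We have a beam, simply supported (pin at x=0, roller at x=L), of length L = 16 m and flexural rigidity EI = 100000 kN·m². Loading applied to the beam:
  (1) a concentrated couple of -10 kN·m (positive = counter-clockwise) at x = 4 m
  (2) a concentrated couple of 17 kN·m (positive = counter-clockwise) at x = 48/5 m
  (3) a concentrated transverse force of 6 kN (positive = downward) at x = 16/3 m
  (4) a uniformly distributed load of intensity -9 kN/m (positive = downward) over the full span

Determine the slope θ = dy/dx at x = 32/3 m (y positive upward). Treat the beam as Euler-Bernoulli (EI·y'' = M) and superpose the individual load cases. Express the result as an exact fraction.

Load 1 — applied couple M₀=-10 kN·m at a=4 m (b=L-a=12):
  θ_1 = (M₀x²/(2L)-M₀(x-a)+C₁)/EI  [x>a] with C₁=M₀(3b²-L²)/(6L)=-55/3 = ((-10)·(32/3)²/(2·16)-(-10)·((32/3)-4)+(-55/3))/100000 = 23/180000 rad
Load 2 — applied couple M₀=17 kN·m at a=48/5 m (b=L-a=32/5):
  θ_2 = (M₀x²/(2L)-M₀(x-a)+C₁)/EI  [x>a] with C₁=M₀(3b²-L²)/(6L)=-1768/75 = (17·(32/3)²/(2·16)-17·((32/3)-(48/5))+(-1768/75))/100000 = 527/2812500 rad
Load 3 — point force P=6 kN at a=16/3 m (b=L-a=32/3):
  θ_3 = -Pa(2L²-6Lx+3x²+a²)/(6LEI)  [x>a] = -6·(16/3)·(2·16²-6·16·(32/3)+3·(32/3)²+(16/3)²)/(6·16·100000) = 8/16875 rad
Load 4 — uniform load w=-9 kN/m over full span:
  θ_4 = -w(L³-6Lx²+4x³)/(24EI) = -(-9)·(16³-6·16·(32/3)²+4·(32/3)³)/(24·100000) = -208/28125 rad
Superposition: θ = Σ θ_i = -445927/67500000 rad ≈ -0.006606 rad

θ(32/3) = -445927/67500000 rad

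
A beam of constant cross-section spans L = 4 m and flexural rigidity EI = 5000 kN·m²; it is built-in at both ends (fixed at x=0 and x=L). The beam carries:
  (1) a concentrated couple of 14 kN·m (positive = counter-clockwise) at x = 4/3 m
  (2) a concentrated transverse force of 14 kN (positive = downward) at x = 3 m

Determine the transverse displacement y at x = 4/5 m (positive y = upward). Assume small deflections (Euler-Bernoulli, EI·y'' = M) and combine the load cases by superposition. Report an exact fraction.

Load 1 — applied couple M₀=14 kN·m at a=4/3 m (b=L-a=8/3):
  y_1 = (R_Ax³/6 - M_Ax²/2)/EI  [x≤a] with R_A=14/3, M_A=0 = ((14/3)·(4/5)³/6 - 0·(4/5)²/2)/5000 = 56/703125 m
Load 2 — point force P=14 kN at a=3 m (b=L-a=1):
  y_2 = -Pb²x²(3aL-(3a+b)x)/(6L³EI)  [x≤a] = -14·1²·(4/5)²·(3·3·4-(3·3+1)·(4/5))/(6·4³·5000) = -49/375000 m
Superposition: y = Σ y_i = -287/5625000 m ≈ -0.000051 m

y(4/5) = -287/5625000 m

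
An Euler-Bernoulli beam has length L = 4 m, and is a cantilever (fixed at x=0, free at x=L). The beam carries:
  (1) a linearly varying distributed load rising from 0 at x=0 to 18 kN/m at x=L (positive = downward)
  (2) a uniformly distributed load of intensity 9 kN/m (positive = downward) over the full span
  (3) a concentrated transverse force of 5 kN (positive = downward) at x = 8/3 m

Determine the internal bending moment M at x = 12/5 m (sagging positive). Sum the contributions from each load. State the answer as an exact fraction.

Load 1 — triangular load w₀=18 kN/m (0→w₀ over full span):
  M_1 = w₀Lx/2 - w₀L²/3 - w₀x³/(6L) = 18·4·(12/5)/2 - 18·4²/3 - 18·(12/5)³/(6·4) = -2496/125 kN·m
Load 2 — uniform load w=9 kN/m over full span:
  M_2 = -w(L-x)²/2 = -9·(4-(12/5))²/2 = -288/25 kN·m
Load 3 — point force P=5 kN at a=8/3 m (b=L-a=4/3):
  M_3 = -P(a-x)  [x≤a] = -5·((8/3)-(12/5)) = -4/3 kN·m
Superposition: M = Σ M_i = -12308/375 kN·m ≈ -32.821333 kN·m

M(12/5) = -12308/375 kN·m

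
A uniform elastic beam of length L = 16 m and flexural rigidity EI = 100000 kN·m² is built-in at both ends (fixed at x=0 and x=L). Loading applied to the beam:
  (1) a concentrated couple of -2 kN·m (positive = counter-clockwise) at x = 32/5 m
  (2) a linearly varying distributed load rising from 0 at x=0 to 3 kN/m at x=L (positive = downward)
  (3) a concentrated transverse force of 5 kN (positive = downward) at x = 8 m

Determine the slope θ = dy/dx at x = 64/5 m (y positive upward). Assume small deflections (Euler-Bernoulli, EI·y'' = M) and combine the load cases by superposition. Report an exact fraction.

θ(64/5) = 1421/1953125 rad

Load 1 — applied couple M₀=-2 kN·m at a=32/5 m (b=L-a=48/5):
  θ_1 = (R_Ax²/2 - M_Ax - M₀(x-a))/EI  [x>a] with R_A=-9/50, M_A=-6/25 = ((-9/50)·(64/5)²/2 - (-6/25)·(64/5) - (-2)·((64/5)-(32/5)))/100000 = 22/1953125 rad
Load 2 — triangular load w₀=3 kN/m (0→w₀ over full span):
  θ_2 = -w₀(2x(L-x)(L-2x)(x+2L)+x²(L-x)²)/(120LEI) = -3·(2·(64/5)·(16-(64/5))·(16-2·(64/5))·((64/5)+2·16)+(64/5)²·(16-(64/5))²)/(120·16·100000) = 1024/1953125 rad
Load 3 — point force P=5 kN at a=8 m (b=L-a=8):
  θ_3 = Pa²(L-x)(2bL-(3b+a)(L-x))/(2L³EI)  [x>a] = 5·8²·(16-(64/5))·(2·8·16-(3·8+8)·(16-(64/5)))/(2·16³·100000) = 3/15625 rad
Superposition: θ = Σ θ_i = 1421/1953125 rad ≈ 0.000728 rad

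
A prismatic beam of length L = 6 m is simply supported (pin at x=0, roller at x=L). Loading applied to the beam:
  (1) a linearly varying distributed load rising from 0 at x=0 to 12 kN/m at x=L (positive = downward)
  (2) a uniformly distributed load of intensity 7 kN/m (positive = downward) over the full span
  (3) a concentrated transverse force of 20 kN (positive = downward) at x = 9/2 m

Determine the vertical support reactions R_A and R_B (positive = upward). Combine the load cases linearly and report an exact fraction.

Load 1 — triangular load w₀=12 kN/m (0→w₀ over full span):
  R_A = w₀L/6 = 12·6/6 = 12 kN
  R_B = w₀L/3 = 12·6/3 = 24 kN
Load 2 — uniform load w=7 kN/m over full span:
  R_A = wL/2 = 7·6/2 = 21 kN
  R_B = wL/2 = 7·6/2 = 21 kN
Load 3 — point force P=20 kN at a=9/2 m (b=L-a=3/2):
  R_A = Pb/L = 20·(3/2)/6 = 5 kN
  R_B = Pa/L = 20·(9/2)/6 = 15 kN
Superposition: R_A = 38 kN, R_B = 60 kN

R_A = 38 kN, R_B = 60 kN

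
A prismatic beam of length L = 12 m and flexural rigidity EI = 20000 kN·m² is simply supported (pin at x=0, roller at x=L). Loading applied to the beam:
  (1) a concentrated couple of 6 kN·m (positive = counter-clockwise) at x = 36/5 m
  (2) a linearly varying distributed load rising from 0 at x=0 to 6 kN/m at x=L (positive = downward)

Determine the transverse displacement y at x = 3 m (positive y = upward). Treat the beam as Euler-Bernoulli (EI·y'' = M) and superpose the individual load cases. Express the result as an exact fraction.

Load 1 — applied couple M₀=6 kN·m at a=36/5 m (b=L-a=24/5):
  y_1 = (M₀x³/(6L)+C₁x)/EI  [x≤a] with C₁=M₀(3b²-L²)/(6L)=-156/25 = (6·3³/(6·12)+(-156/25)·3)/20000 = -1647/2000000 m
Load 2 — triangular load w₀=6 kN/m (0→w₀ over full span):
  y_2 = -w₀x(7L⁴-10L²x²+3x⁴)/(360LEI) = -6·3·(7·12⁴-10·12²·3²+3·3⁴)/(360·12·20000) = -8829/320000 m
Superposition: y = Σ y_i = -227313/8000000 m ≈ -0.028414 m

y(3) = -227313/8000000 m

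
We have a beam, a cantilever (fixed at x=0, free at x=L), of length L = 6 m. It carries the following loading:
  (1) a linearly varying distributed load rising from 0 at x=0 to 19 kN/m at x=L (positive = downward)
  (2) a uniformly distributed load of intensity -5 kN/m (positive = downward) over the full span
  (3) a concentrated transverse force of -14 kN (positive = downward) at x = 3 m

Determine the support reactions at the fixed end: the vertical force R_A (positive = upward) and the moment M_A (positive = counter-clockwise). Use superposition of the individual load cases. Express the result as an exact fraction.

R_A = 13 kN, M_A = 96 kN·m

Load 1 — triangular load w₀=19 kN/m (0→w₀ over full span):
  R_A = w₀L/2 = 19·6/2 = 57 kN
  M_A = w₀L²/3 = 19·6²/3 = 228 kN·m
Load 2 — uniform load w=-5 kN/m over full span:
  R_A = wL = (-5)·6 = -30 kN
  M_A = wL²/2 = (-5)·6²/2 = -90 kN·m
Load 3 — point force P=-14 kN at a=3 m (b=L-a=3):
  R_A = P = (-14) = -14 kN
  M_A = Pa = (-14)·3 = -42 kN·m
Superposition: R_A = 13 kN, M_A = 96 kN·m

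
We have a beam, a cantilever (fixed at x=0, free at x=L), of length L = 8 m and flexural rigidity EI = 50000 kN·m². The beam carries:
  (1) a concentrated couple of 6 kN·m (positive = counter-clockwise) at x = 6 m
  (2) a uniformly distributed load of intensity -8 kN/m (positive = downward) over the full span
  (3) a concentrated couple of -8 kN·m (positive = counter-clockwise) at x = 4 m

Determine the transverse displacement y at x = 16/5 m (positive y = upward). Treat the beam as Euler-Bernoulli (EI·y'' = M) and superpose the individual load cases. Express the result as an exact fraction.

y(16/5) = 38512/1953125 m

Load 1 — applied couple M₀=6 kN·m at a=6 m (b=L-a=2):
  y_1 = M₀x²/(2EI)  [x≤a] = 6·(16/5)²/(2·50000) = 48/78125 m
Load 2 — uniform load w=-8 kN/m over full span:
  y_2 = -wx²(x²-4Lx+6L²)/(24EI) = -(-8)·(16/5)²·((16/5)²-4·8·(16/5)+6·8²)/(24·50000) = 38912/1953125 m
Load 3 — applied couple M₀=-8 kN·m at a=4 m (b=L-a=4):
  y_3 = M₀x²/(2EI)  [x≤a] = (-8)·(16/5)²/(2·50000) = -64/78125 m
Superposition: y = Σ y_i = 38512/1953125 m ≈ 0.019718 m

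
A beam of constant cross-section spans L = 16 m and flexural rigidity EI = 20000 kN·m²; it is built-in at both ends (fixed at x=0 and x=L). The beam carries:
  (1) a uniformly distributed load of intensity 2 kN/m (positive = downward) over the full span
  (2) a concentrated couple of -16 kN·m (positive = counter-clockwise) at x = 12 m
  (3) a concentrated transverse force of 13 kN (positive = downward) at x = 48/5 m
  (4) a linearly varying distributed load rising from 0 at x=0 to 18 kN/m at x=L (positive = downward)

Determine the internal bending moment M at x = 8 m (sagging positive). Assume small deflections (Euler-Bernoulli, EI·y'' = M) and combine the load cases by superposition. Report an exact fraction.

Load 1 — uniform load w=2 kN/m over full span:
  M_1 = wLx/2 - wL²/12 - wx²/2 = 2·16·8/2 - 2·16²/12 - 2·8²/2 = 64/3 kN·m
Load 2 — applied couple M₀=-16 kN·m at a=12 m (b=L-a=4):
  M_2 = R_Ax - M_A  [x≤a] with R_A=-9/8, M_A=-5 = (-9/8)·8 - (-5) = -4 kN·m
Load 3 — point force P=13 kN at a=48/5 m (b=L-a=32/5):
  M_3 = Pb²(3a+b)x/L³ - Pab²/L²  [x≤a] = 13·(32/5)²·(3·(48/5)+(32/5))·8/16³ - 13·(48/5)·(32/5)²/16² = 416/25 kN·m
Load 4 — triangular load w₀=18 kN/m (0→w₀ over full span):
  M_4 = 3w₀Lx/20 - w₀L²/30 - w₀x³/(6L) = 3·18·16·8/20 - 18·16²/30 - 18·8³/(6·16) = 96 kN·m
Superposition: M = Σ M_i = 9748/75 kN·m ≈ 129.973333 kN·m

M(8) = 9748/75 kN·m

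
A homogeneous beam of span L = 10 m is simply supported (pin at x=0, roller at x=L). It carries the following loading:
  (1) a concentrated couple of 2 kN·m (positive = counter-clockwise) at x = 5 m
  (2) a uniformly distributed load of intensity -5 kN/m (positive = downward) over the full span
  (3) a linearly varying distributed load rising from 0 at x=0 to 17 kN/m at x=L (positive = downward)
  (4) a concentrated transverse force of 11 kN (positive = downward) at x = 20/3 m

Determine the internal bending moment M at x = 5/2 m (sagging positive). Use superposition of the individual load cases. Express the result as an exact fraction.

M(5/2) = 2803/96 kN·m

Load 1 — applied couple M₀=2 kN·m at a=5 m (b=L-a=5):
  M_1 = M₀x/L  [x≤a] = 2·(5/2)/10 = 1/2 kN·m
Load 2 — uniform load w=-5 kN/m over full span:
  M_2 = wx(L-x)/2 = (-5)·(5/2)·(10-(5/2))/2 = -375/8 kN·m
Load 3 — triangular load w₀=17 kN/m (0→w₀ over full span):
  M_3 = w₀Lx/6 - w₀x³/(6L) = 17·10·(5/2)/6 - 17·(5/2)³/(6·10) = 2125/32 kN·m
Load 4 — point force P=11 kN at a=20/3 m (b=L-a=10/3):
  M_4 = Pbx/L  [x≤a] = 11·(10/3)·(5/2)/10 = 55/6 kN·m
Superposition: M = Σ M_i = 2803/96 kN·m ≈ 29.197917 kN·m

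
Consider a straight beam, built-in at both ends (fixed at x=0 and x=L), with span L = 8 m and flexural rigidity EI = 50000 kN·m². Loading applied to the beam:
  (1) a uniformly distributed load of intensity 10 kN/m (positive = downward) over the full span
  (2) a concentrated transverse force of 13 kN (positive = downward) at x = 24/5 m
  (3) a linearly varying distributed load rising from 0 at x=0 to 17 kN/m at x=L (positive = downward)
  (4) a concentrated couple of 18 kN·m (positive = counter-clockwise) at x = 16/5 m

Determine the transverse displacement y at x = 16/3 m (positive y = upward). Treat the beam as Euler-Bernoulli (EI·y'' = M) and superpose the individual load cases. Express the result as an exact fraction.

Load 1 — uniform load w=10 kN/m over full span:
  y_1 = -wx²(L-x)²/(24EI) = -10·(16/3)²·(8-(16/3))²/(24·50000) = -256/151875 m
Load 2 — point force P=13 kN at a=24/5 m (b=L-a=16/5):
  y_2 = -Pa²(L-x)²(3bL-(3b+a)(L-x))/(6L³EI)  [x>a] = -13·(24/5)²·(8-(16/3))²·(3·(16/5)·8-(3·(16/5)+(24/5))·(8-(16/3)))/(6·8³·50000) = -208/390625 m
Load 3 — triangular load w₀=17 kN/m (0→w₀ over full span):
  y_3 = -w₀x²(L-x)²(x+2L)/(120LEI) = -17·(16/3)²·(8-(16/3))²·((16/3)+2·8)/(120·8·50000) = -17408/11390625 m
Load 4 — applied couple M₀=18 kN·m at a=16/5 m (b=L-a=24/5):
  y_4 = (R_Ax³/6 - M_Ax²/2 - M₀(x-a)²/2)/EI  [x>a] with R_A=81/25, M_A=54/25 = ((81/25)·(16/3)³/6 - (54/25)·(16/3)²/2 - 18·((16/3)-(16/5))²/2)/50000 = 16/78125 m
Superposition: y = Σ y_i = -1008512/284765625 m ≈ -0.003542 m

y(16/3) = -1008512/284765625 m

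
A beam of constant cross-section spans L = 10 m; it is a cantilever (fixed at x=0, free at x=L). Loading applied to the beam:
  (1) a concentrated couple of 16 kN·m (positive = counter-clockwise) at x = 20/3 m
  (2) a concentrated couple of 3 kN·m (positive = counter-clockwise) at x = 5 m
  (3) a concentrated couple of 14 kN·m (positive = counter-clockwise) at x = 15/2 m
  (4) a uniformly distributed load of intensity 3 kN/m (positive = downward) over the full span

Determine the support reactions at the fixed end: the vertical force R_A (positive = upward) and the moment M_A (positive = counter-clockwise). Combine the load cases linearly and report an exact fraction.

Load 1 — applied couple M₀=16 kN·m at a=20/3 m (b=L-a=10/3):
  R_A = 0 kN
  M_A = -M₀ = -16 kN·m
Load 2 — applied couple M₀=3 kN·m at a=5 m (b=L-a=5):
  R_A = 0 kN
  M_A = -M₀ = -3 kN·m
Load 3 — applied couple M₀=14 kN·m at a=15/2 m (b=L-a=5/2):
  R_A = 0 kN
  M_A = -M₀ = -14 kN·m
Load 4 — uniform load w=3 kN/m over full span:
  R_A = wL = 3·10 = 30 kN
  M_A = wL²/2 = 3·10²/2 = 150 kN·m
Superposition: R_A = 30 kN, M_A = 117 kN·m

R_A = 30 kN, M_A = 117 kN·m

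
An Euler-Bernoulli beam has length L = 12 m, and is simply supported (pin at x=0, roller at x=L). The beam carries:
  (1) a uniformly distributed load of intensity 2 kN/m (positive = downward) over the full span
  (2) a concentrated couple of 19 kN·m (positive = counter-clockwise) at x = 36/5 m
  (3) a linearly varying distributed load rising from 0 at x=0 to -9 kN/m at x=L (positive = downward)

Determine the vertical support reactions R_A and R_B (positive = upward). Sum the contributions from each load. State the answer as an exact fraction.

Load 1 — uniform load w=2 kN/m over full span:
  R_A = wL/2 = 2·12/2 = 12 kN
  R_B = wL/2 = 2·12/2 = 12 kN
Load 2 — applied couple M₀=19 kN·m at a=36/5 m (b=L-a=24/5):
  R_A = M₀/L = 19/12 kN
  R_B = -M₀/L = -19/12 kN
Load 3 — triangular load w₀=-9 kN/m (0→w₀ over full span):
  R_A = w₀L/6 = (-9)·12/6 = -18 kN
  R_B = w₀L/3 = (-9)·12/3 = -36 kN
Superposition: R_A = -53/12 kN, R_B = -307/12 kN

R_A = -53/12 kN, R_B = -307/12 kN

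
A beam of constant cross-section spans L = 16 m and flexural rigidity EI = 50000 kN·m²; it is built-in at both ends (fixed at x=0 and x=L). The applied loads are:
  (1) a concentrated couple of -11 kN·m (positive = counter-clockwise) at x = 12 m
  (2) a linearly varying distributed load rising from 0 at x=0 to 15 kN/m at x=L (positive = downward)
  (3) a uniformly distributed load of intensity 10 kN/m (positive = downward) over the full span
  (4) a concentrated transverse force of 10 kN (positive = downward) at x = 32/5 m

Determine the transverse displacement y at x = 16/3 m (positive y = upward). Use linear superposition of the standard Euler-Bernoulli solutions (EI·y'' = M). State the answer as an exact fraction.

Load 1 — applied couple M₀=-11 kN·m at a=12 m (b=L-a=4):
  y_1 = (R_Ax³/6 - M_Ax²/2)/EI  [x≤a] with R_A=-99/128, M_A=-55/16 = ((-99/128)·(16/3)³/6 - (-55/16)·(16/3)²/2)/50000 = 11/18750 m
Load 2 — triangular load w₀=15 kN/m (0→w₀ over full span):
  y_2 = -w₀x²(L-x)²(x+2L)/(120LEI) = -15·(16/3)²·(16-(16/3))²·((16/3)+2·16)/(120·16·50000) = -14336/759375 m
Load 3 — uniform load w=10 kN/m over full span:
  y_3 = -wx²(L-x)²/(24EI) = -10·(16/3)²·(16-(16/3))²/(24·50000) = -4096/151875 m
Load 4 — point force P=10 kN at a=32/5 m (b=L-a=48/5):
  y_4 = -Pb²x²(3aL-(3a+b)x)/(6L³EI)  [x≤a] = -10·(48/5)²·(16/3)²·(3·(32/5)·16-(3·(32/5)+(48/5))·(16/3))/(6·16³·50000) = -256/78125 m
Superposition: y = Σ y_i = -1842941/37968750 m ≈ -0.048538 m

y(16/3) = -1842941/37968750 m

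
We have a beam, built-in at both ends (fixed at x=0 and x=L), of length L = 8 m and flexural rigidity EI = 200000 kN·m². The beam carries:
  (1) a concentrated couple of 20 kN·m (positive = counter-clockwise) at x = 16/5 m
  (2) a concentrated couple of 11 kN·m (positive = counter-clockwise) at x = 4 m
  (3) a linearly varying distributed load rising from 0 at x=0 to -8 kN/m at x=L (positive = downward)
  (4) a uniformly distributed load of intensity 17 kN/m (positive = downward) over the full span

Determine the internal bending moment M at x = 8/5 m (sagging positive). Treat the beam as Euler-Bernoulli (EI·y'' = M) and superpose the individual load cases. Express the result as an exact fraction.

M(8/5) = 4009/1500 kN·m

Load 1 — applied couple M₀=20 kN·m at a=16/5 m (b=L-a=24/5):
  M_1 = R_Ax - M_A  [x≤a] with R_A=18/5, M_A=12/5 = (18/5)·(8/5) - (12/5) = 84/25 kN·m
Load 2 — applied couple M₀=11 kN·m at a=4 m (b=L-a=4):
  M_2 = R_Ax - M_A  [x≤a] with R_A=33/16, M_A=11/4 = (33/16)·(8/5) - (11/4) = 11/20 kN·m
Load 3 — triangular load w₀=-8 kN/m (0→w₀ over full span):
  M_3 = 3w₀Lx/20 - w₀L²/30 - w₀x³/(6L) = 3·(-8)·8·(8/5)/20 - (-8)·8²/30 - (-8)·(8/5)³/(6·8) = 896/375 kN·m
Load 4 — uniform load w=17 kN/m over full span:
  M_4 = wLx/2 - wL²/12 - wx²/2 = 17·8·(8/5)/2 - 17·8²/12 - 17·(8/5)²/2 = -272/75 kN·m
Superposition: M = Σ M_i = 4009/1500 kN·m ≈ 2.672667 kN·m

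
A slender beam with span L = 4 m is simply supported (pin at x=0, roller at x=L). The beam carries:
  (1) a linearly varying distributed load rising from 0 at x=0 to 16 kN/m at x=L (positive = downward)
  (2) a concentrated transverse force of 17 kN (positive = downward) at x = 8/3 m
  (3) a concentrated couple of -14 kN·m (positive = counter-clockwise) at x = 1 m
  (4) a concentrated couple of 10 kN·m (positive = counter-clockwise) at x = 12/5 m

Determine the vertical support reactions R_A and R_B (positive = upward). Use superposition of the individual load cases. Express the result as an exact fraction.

R_A = 46/3 kN, R_B = 101/3 kN

Load 1 — triangular load w₀=16 kN/m (0→w₀ over full span):
  R_A = w₀L/6 = 16·4/6 = 32/3 kN
  R_B = w₀L/3 = 16·4/3 = 64/3 kN
Load 2 — point force P=17 kN at a=8/3 m (b=L-a=4/3):
  R_A = Pb/L = 17·(4/3)/4 = 17/3 kN
  R_B = Pa/L = 17·(8/3)/4 = 34/3 kN
Load 3 — applied couple M₀=-14 kN·m at a=1 m (b=L-a=3):
  R_A = M₀/L = (-14)/4 = -7/2 kN
  R_B = -M₀/L = -(-14)/4 = 7/2 kN
Load 4 — applied couple M₀=10 kN·m at a=12/5 m (b=L-a=8/5):
  R_A = M₀/L = 10/4 = 5/2 kN
  R_B = -M₀/L = -10/4 = -5/2 kN
Superposition: R_A = 46/3 kN, R_B = 101/3 kN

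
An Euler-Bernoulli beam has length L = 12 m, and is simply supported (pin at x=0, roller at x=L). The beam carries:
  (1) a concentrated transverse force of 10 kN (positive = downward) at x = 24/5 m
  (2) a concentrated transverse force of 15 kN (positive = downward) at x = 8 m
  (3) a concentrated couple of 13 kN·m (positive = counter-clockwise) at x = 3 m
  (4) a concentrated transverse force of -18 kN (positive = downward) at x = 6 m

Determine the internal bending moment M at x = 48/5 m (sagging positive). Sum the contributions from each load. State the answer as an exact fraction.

Load 1 — point force P=10 kN at a=24/5 m (b=L-a=36/5):
  M_1 = Pa(L-x)/L  [x>a] = 10·(24/5)·(12-(48/5))/12 = 48/5 kN·m
Load 2 — point force P=15 kN at a=8 m (b=L-a=4):
  M_2 = Pa(L-x)/L  [x>a] = 15·8·(12-(48/5))/12 = 24 kN·m
Load 3 — applied couple M₀=13 kN·m at a=3 m (b=L-a=9):
  M_3 = M₀x/L - M₀  [x>a] = 13·(48/5)/12 - 13 = -13/5 kN·m
Load 4 — point force P=-18 kN at a=6 m (b=L-a=6):
  M_4 = Pa(L-x)/L  [x>a] = (-18)·6·(12-(48/5))/12 = -108/5 kN·m
Superposition: M = Σ M_i = 47/5 kN·m ≈ 9.400000 kN·m

M(48/5) = 47/5 kN·m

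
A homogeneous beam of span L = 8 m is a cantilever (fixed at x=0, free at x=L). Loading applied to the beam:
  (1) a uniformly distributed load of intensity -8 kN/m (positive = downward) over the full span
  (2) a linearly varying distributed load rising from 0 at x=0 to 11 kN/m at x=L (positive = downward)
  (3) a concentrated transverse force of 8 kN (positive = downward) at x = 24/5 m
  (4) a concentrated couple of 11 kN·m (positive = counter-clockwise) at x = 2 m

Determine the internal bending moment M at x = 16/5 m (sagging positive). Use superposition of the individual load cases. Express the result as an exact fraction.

M(16/5) = -2752/125 kN·m

Load 1 — uniform load w=-8 kN/m over full span:
  M_1 = -w(L-x)²/2 = -(-8)·(8-(16/5))²/2 = 2304/25 kN·m
Load 2 — triangular load w₀=11 kN/m (0→w₀ over full span):
  M_2 = w₀Lx/2 - w₀L²/3 - w₀x³/(6L) = 11·8·(16/5)/2 - 11·8²/3 - 11·(16/5)³/(6·8) = -12672/125 kN·m
Load 3 — point force P=8 kN at a=24/5 m (b=L-a=16/5):
  M_3 = -P(a-x)  [x≤a] = -8·((24/5)-(16/5)) = -64/5 kN·m
Load 4 — applied couple M₀=11 kN·m at a=2 m (b=L-a=6):
  M_4 = 0  [x>a] = 0 kN·m
Superposition: M = Σ M_i = -2752/125 kN·m ≈ -22.016000 kN·m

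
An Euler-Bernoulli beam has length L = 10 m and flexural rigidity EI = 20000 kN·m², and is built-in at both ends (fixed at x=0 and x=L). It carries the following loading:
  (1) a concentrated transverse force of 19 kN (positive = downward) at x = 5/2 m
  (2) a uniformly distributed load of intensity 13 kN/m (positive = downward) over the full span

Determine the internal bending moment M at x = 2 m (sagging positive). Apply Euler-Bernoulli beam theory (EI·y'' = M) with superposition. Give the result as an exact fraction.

Load 1 — point force P=19 kN at a=5/2 m (b=L-a=15/2):
  M_1 = Pb²(3a+b)x/L³ - Pab²/L²  [x≤a] = 19·(15/2)²·(3·(5/2)+(15/2))·2/10³ - 19·(5/2)·(15/2)²/10² = 171/32 kN·m
Load 2 — uniform load w=13 kN/m over full span:
  M_2 = wLx/2 - wL²/12 - wx²/2 = 13·10·2/2 - 13·10²/12 - 13·2²/2 = -13/3 kN·m
Superposition: M = Σ M_i = 97/96 kN·m ≈ 1.010417 kN·m

M(2) = 97/96 kN·m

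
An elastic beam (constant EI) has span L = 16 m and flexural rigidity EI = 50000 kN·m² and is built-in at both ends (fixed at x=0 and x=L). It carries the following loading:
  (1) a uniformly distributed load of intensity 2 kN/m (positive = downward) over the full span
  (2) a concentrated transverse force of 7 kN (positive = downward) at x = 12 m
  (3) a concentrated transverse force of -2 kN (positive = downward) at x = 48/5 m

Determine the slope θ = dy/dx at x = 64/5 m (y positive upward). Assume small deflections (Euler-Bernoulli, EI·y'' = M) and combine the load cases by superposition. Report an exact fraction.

Load 1 — uniform load w=2 kN/m over full span:
  θ_1 = -wx(L-x)(L-2x)/(12EI) = -2·(64/5)·(16-(64/5))·(16-2·(64/5))/(12·50000) = 512/390625 rad
Load 2 — point force P=7 kN at a=12 m (b=L-a=4):
  θ_2 = Pa²(L-x)(2bL-(3b+a)(L-x))/(2L³EI)  [x>a] = 7·12²·(16-(64/5))·(2·4·16-(3·4+12)·(16-(64/5)))/(2·16³·50000) = 63/156250 rad
Load 3 — point force P=-2 kN at a=48/5 m (b=L-a=32/5):
  θ_3 = Pa²(L-x)(2bL-(3b+a)(L-x))/(2L³EI)  [x>a] = (-2)·(48/5)²·(16-(64/5))·(2·(32/5)·16-(3·(32/5)+(48/5))·(16-(64/5)))/(2·16³·50000) = -1584/9765625 rad
Superposition: θ = Σ θ_i = 30307/19531250 rad ≈ 0.001552 rad

θ(64/5) = 30307/19531250 rad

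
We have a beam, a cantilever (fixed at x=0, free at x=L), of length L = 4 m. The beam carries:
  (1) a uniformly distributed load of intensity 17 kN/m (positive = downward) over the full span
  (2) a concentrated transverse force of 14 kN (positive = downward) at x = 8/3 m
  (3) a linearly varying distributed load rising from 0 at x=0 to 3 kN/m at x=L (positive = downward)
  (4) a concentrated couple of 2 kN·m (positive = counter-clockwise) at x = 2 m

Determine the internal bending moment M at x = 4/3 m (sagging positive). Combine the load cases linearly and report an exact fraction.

Load 1 — uniform load w=17 kN/m over full span:
  M_1 = -w(L-x)²/2 = -17·(4-(4/3))²/2 = -544/9 kN·m
Load 2 — point force P=14 kN at a=8/3 m (b=L-a=4/3):
  M_2 = -P(a-x)  [x≤a] = -14·((8/3)-(4/3)) = -56/3 kN·m
Load 3 — triangular load w₀=3 kN/m (0→w₀ over full span):
  M_3 = w₀Lx/2 - w₀L²/3 - w₀x³/(6L) = 3·4·(4/3)/2 - 3·4²/3 - 3·(4/3)³/(6·4) = -224/27 kN·m
Load 4 — applied couple M₀=2 kN·m at a=2 m (b=L-a=2):
  M_4 = M₀  [x≤a] = 2 = 2 kN·m
Superposition: M = Σ M_i = -2306/27 kN·m ≈ -85.407407 kN·m

M(4/3) = -2306/27 kN·m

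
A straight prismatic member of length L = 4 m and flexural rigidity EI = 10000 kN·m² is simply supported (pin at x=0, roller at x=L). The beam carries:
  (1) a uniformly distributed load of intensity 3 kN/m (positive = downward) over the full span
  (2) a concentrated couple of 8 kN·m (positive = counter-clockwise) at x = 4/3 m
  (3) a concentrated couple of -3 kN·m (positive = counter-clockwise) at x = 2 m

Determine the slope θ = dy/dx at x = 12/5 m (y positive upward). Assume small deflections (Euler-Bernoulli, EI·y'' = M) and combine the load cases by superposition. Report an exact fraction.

θ(12/5) = 2053/22500000 rad

Load 1 — uniform load w=3 kN/m over full span:
  θ_1 = -w(L³-6Lx²+4x³)/(24EI) = -3·(4³-6·4·(12/5)²+4·(12/5)³)/(24·10000) = 37/156250 rad
Load 2 — applied couple M₀=8 kN·m at a=4/3 m (b=L-a=8/3):
  θ_2 = (M₀x²/(2L)-M₀(x-a)+C₁)/EI  [x>a] with C₁=M₀(3b²-L²)/(6L)=16/9 = (8·(12/5)²/(2·4)-8·((12/5)-(4/3))+(16/9))/10000 = -14/140625 rad
Load 3 — applied couple M₀=-3 kN·m at a=2 m (b=L-a=2):
  θ_3 = (M₀x²/(2L)-M₀(x-a)+C₁)/EI  [x>a] with C₁=M₀(3b²-L²)/(6L)=1/2 = ((-3)·(12/5)²/(2·4)-(-3)·((12/5)-2)+(1/2))/10000 = -23/500000 rad
Superposition: θ = Σ θ_i = 2053/22500000 rad ≈ 0.000091 rad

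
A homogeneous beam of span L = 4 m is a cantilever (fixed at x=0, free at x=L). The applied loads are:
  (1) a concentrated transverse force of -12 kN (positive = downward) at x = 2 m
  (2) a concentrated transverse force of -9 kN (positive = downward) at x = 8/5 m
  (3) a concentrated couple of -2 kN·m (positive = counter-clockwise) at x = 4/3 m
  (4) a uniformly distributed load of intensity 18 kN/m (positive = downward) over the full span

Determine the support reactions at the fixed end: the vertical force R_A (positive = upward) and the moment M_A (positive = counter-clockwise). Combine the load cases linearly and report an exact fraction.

R_A = 51 kN, M_A = 538/5 kN·m

Load 1 — point force P=-12 kN at a=2 m (b=L-a=2):
  R_A = P = (-12) = -12 kN
  M_A = Pa = (-12)·2 = -24 kN·m
Load 2 — point force P=-9 kN at a=8/5 m (b=L-a=12/5):
  R_A = P = (-9) = -9 kN
  M_A = Pa = (-9)·(8/5) = -72/5 kN·m
Load 3 — applied couple M₀=-2 kN·m at a=4/3 m (b=L-a=8/3):
  R_A = 0 kN
  M_A = -M₀ = -(-2) = 2 kN·m
Load 4 — uniform load w=18 kN/m over full span:
  R_A = wL = 18·4 = 72 kN
  M_A = wL²/2 = 18·4²/2 = 144 kN·m
Superposition: R_A = 51 kN, M_A = 538/5 kN·m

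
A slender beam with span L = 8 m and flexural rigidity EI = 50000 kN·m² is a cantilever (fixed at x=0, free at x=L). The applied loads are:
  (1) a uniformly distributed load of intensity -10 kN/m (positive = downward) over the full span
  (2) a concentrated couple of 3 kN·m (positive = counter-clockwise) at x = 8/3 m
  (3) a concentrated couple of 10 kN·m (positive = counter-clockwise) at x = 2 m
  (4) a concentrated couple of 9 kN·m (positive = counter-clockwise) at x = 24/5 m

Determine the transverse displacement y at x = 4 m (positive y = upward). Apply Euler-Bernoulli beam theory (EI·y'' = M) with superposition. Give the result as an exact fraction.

y(4) = 59/1500 m

Load 1 — uniform load w=-10 kN/m over full span:
  y_1 = -wx²(x²-4Lx+6L²)/(24EI) = -(-10)·4²·(4²-4·8·4+6·8²)/(24·50000) = 68/1875 m
Load 2 — applied couple M₀=3 kN·m at a=8/3 m (b=L-a=16/3):
  y_2 = M₀a(2x-a)/(2EI)  [x>a] = 3·(8/3)·(2·4-(8/3))/(2·50000) = 4/9375 m
Load 3 — applied couple M₀=10 kN·m at a=2 m (b=L-a=6):
  y_3 = M₀a(2x-a)/(2EI)  [x>a] = 10·2·(2·4-2)/(2·50000) = 3/2500 m
Load 4 — applied couple M₀=9 kN·m at a=24/5 m (b=L-a=16/5):
  y_4 = M₀x²/(2EI)  [x≤a] = 9·4²/(2·50000) = 9/6250 m
Superposition: y = Σ y_i = 59/1500 m ≈ 0.039333 m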